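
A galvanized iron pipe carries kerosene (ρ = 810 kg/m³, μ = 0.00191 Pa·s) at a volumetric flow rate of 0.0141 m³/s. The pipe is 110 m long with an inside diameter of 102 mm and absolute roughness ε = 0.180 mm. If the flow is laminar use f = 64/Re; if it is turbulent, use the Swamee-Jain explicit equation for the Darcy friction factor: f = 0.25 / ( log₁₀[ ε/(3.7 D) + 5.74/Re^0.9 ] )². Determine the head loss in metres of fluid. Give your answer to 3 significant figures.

Cross-sectional area A = πD²/4 = π(0.102)²/4 = 0.008171 m²; mean velocity V = Q/A = 0.0141/0.008171 = 1.726 m/s.
Reynolds number Re = ρVD/μ = 810 · 1.726 · 0.102 / 0.00191 = 7.464e+04.
Re > 4000 → turbulent. Relative roughness ε/D = 0.00018/0.102 = 0.00176. Swamee-Jain: f = 0.25/(log₁₀[0.00176/3.7 + 5.74/7.464e+04^0.9])² = 0.25/(log₁₀[0.000477 + 0.000236])² = 0.25/(-3.147)² = 0.02525.
Darcy-Weisbach: ΔP = f(L/D)(ρV²/2) = 0.02525·(110/0.102)·(810·1.726²/2) = 0.02525·1078·1206 = 3.283e+04 Pa.
Head loss h_f = ΔP/(ρg) = 3.283e+04/(810·9.81) = 4.13 m.

h_f ≈ 4.13 m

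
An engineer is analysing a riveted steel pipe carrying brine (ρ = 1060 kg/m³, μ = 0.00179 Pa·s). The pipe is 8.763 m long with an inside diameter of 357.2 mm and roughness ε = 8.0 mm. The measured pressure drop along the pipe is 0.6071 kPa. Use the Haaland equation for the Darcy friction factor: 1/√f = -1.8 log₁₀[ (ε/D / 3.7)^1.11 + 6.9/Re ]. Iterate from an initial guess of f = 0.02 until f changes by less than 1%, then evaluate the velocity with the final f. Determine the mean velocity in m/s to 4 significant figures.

Rearranging Darcy-Weisbach: V = √(2·ΔP·D/(f·L·ρ)). With ε/D = 0.008/0.3572 = 0.0224, iterate starting from f = 0.02:
  f = 0.02 → V = √(2·607.1·0.3572/(0.02·8.763·1060)) = 1.528 m/s; Re = ρVD/μ = 3.232e+05; f → 0.05103
  f = 0.05103 → V = 0.9566 m/s; Re = 2.023e+05; f → 0.0511
Converged (Δf/f < 1%). With the final f = 0.0511: V = √(2·607.1·0.3572/(0.0511·8.763·1060)) = 0.9559 m/s.

V ≈ 0.9559 m/s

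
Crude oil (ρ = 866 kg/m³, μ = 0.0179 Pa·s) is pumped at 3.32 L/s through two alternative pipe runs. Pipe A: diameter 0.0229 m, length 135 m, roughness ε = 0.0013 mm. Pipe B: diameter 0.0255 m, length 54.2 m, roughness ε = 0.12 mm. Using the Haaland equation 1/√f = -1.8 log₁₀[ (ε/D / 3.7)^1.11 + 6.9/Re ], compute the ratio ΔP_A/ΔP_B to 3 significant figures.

ΔP_A/ΔP_B ≈ 3.54

Pipe A: V = Q/A = 0.00332/0.0004119 = 8.061 m/s; Re = 8931; ε/D = 5.68e-05; Haaland → f = 0.03192; ΔP_A = f(L/D)(ρV²/2) = 5.294e+06 Pa.
Pipe B: V = Q/A = 0.00332/0.0005107 = 6.501 m/s; Re = 8020; ε/D = 0.00471; Haaland → f = 0.03847; ΔP_B = f(L/D)(ρV²/2) = 1.496e+06 Pa.
ΔP_A/ΔP_B = 5.294e+06/1.496e+06 = 3.54.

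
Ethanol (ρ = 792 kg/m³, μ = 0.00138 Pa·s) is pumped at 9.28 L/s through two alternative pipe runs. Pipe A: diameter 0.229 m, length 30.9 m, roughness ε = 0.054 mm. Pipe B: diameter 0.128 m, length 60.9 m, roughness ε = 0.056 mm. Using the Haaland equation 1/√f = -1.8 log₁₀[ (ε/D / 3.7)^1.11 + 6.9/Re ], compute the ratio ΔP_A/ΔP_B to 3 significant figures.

Pipe A: V = Q/A = 0.00928/0.04119 = 0.2253 m/s; Re = 2.961e+04; ε/D = 0.000236; Haaland → f = 0.0239; ΔP_A = f(L/D)(ρV²/2) = 64.84 Pa.
Pipe B: V = Q/A = 0.00928/0.01287 = 0.7212 m/s; Re = 5.298e+04; ε/D = 0.000438; Haaland → f = 0.02184; ΔP_B = f(L/D)(ρV²/2) = 2140 Pa.
ΔP_A/ΔP_B = 64.84/2140 = 0.0303.

ΔP_A/ΔP_B ≈ 0.0303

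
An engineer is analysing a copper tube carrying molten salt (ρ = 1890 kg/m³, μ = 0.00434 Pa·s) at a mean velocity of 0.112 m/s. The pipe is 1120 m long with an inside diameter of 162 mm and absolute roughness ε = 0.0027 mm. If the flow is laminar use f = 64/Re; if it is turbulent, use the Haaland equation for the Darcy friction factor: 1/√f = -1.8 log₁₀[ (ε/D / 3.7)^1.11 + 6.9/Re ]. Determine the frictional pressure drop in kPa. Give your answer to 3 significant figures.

ΔP ≈ 2.70 kPa

Reynolds number Re = ρVD/μ = 1890 · 0.112 · 0.162 / 0.00434 = 7901.
Re > 4000 → turbulent. Relative roughness ε/D = 2.7e-06/0.162 = 1.67e-05. Haaland: 1/√f = -1.8 log₁₀[(1.67e-05/3.7)^1.11 + 6.9/7901] = -1.8 log₁₀[1.16e-06 + 0.000873] = 5.505, so f = 0.033.
Darcy-Weisbach: ΔP = f(L/D)(ρV²/2) = 0.033·(1120/0.162)·(1890·0.112²/2) = 0.033·6914·11.85 = 2704 Pa.
ΔP = 2704 Pa = 2.70 kPa.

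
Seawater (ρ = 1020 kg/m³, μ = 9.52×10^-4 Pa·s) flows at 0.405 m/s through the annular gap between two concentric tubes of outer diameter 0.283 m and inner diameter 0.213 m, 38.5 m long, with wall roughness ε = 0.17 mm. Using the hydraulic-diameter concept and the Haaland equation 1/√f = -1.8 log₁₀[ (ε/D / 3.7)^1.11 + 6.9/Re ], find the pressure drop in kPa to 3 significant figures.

ΔP ≈ 1.32 kPa

Hydraulic diameter D_h = 4A/P = D_o - D_i = 0.283 - 0.213 = 0.07 m.
Re = ρVD_h/μ = 1020·0.405·0.07/0.000952 = 3.037e+04.
ε/D_h = 0.00017/0.07 = 0.00243; Haaland gives 1/√f = -1.8 log₁₀[0.000293+0.000227] = 5.911, so f = 0.02862.
ΔP = f(L/D_h)(ρV²/2) = 0.02862·38.5/0.07·83.65 = 1317 Pa.
ΔP = 1.32 kPa.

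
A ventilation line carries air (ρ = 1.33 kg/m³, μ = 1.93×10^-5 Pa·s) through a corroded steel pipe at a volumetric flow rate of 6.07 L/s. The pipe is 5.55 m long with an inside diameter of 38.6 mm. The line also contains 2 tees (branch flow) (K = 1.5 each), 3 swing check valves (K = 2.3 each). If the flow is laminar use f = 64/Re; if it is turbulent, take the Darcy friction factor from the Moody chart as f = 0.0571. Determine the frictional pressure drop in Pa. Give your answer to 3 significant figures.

ΔP ≈ 324 Pa

Q = 6.07 L/s = 6.07/1000 = 0.00607 m³/s.
Cross-sectional area A = πD²/4 = π(0.0386)²/4 = 0.00117 m²; mean velocity V = Q/A = 0.00607/0.00117 = 5.187 m/s.
Reynolds number Re = ρVD/μ = 1.33 · 5.187 · 0.0386 / 1.93e-05 = 1.38e+04.
Re > 4000 → turbulent; use the Moody-chart value f = 0.0571.
Total minor-loss coefficient ΣK = 2·1.5 + 3·2.3 = 9.9.
ΔP = [f·L/D + ΣK]·(ρV²/2) = [0.0571·5.55/0.0386 + 9.9]·(1.33·5.187²/2) = [8.21 + 9.9]·17.89 = 324 Pa.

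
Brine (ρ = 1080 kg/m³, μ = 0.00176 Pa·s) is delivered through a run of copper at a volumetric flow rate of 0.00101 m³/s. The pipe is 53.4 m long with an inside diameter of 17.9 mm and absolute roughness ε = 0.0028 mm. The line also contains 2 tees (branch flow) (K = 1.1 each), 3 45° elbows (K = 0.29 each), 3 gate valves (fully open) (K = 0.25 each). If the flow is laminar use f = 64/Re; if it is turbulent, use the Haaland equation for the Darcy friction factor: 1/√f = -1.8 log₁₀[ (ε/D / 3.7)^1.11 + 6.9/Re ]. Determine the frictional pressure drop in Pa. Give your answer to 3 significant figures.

Cross-sectional area A = πD²/4 = π(0.0179)²/4 = 0.0002516 m²; mean velocity V = Q/A = 0.00101/0.0002516 = 4.014 m/s.
Reynolds number Re = ρVD/μ = 1080 · 4.014 · 0.0179 / 0.00176 = 4.408e+04.
Re > 4000 → turbulent. Relative roughness ε/D = 2.8e-06/0.0179 = 0.000156. Haaland: 1/√f = -1.8 log₁₀[(0.000156/3.7)^1.11 + 6.9/4.408e+04] = -1.8 log₁₀[1.4e-05 + 0.000157] = 6.783, so f = 0.02173.
Total minor-loss coefficient ΣK = 2·1.1 + 3·0.29 + 3·0.25 = 3.82.
ΔP = [f·L/D + ΣK]·(ρV²/2) = [0.02173·53.4/0.0179 + 3.82]·(1080·4.014²/2) = [64.84 + 3.82]·8699 = 5.972e+05 Pa.

ΔP ≈ 597000 Pa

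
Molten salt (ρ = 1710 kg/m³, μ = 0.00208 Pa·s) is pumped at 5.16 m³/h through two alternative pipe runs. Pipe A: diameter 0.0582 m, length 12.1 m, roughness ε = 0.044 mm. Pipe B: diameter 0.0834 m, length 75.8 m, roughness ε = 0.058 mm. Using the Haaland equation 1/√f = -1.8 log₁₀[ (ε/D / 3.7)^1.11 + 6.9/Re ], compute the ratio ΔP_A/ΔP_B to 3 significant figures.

ΔP_A/ΔP_B ≈ 0.900

Pipe A: V = Q/A = 0.001433/0.00266 = 0.5388 m/s; Re = 2.578e+04; ε/D = 0.000756; Haaland → f = 0.0258; ΔP_A = f(L/D)(ρV²/2) = 1331 Pa.
Pipe B: V = Q/A = 0.001433/0.005463 = 0.2624 m/s; Re = 1.799e+04; ε/D = 0.000695; Haaland → f = 0.02766; ΔP_B = f(L/D)(ρV²/2) = 1480 Pa.
ΔP_A/ΔP_B = 1331/1480 = 0.900.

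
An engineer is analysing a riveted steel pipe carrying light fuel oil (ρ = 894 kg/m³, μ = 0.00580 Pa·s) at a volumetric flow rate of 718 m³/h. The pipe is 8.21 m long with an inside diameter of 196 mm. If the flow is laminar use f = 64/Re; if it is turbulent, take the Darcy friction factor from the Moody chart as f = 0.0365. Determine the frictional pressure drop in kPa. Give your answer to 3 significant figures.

ΔP ≈ 29.9 kPa

Q = 718 m³/h = 718/3600 = 0.1994 m³/s.
Cross-sectional area A = πD²/4 = π(0.196)²/4 = 0.03017 m²; mean velocity V = Q/A = 0.1994/0.03017 = 6.61 m/s.
Reynolds number Re = ρVD/μ = 894 · 6.61 · 0.196 / 0.0058 = 1.997e+05.
Re > 4000 → turbulent; use the Moody-chart value f = 0.0365.
Darcy-Weisbach: ΔP = f(L/D)(ρV²/2) = 0.0365·(8.21/0.196)·(894·6.61²/2) = 0.0365·41.89·1.953e+04 = 2.986e+04 Pa.
ΔP = 2.986e+04 Pa = 29.9 kPa.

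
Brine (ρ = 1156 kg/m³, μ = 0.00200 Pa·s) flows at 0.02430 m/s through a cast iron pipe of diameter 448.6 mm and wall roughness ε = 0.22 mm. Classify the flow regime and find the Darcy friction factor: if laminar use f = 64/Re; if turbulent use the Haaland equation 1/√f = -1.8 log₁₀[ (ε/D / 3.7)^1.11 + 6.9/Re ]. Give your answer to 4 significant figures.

Re = ρVD/μ = 1156·0.0243·0.4486/0.002 = 6301.
Re > 4000 → turbulent. ε/D = 0.00022/0.4486 = 0.00049; Haaland: 1/√f = -1.8 log₁₀[4.96e-05 + 0.0011] = 5.294, so f = 0.03568.

f ≈ 0.03568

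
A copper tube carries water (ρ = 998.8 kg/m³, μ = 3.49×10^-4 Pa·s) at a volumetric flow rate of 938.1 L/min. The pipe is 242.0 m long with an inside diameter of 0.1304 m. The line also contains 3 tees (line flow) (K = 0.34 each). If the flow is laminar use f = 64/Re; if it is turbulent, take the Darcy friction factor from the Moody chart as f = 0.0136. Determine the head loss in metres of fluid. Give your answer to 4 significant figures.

Q = 938.1 L/min = 938.1/60000 = 0.01563 m³/s.
Cross-sectional area A = πD²/4 = π(0.1304)²/4 = 0.01336 m²; mean velocity V = Q/A = 0.01563/0.01336 = 1.171 m/s.
Reynolds number Re = ρVD/μ = 998.8 · 1.171 · 0.1304 / 0.000349 = 4.369e+05.
Re > 4000 → turbulent; use the Moody-chart value f = 0.0136.
Total minor-loss coefficient ΣK = 3·0.34 = 1.02.
ΔP = [f·L/D + ΣK]·(ρV²/2) = [0.0136·242/0.1304 + 1.02]·(998.8·1.171²/2) = [25.24 + 1.02]·684.5 = 1.797e+04 Pa.
Head loss h_f = ΔP/(ρg) = 1.797e+04/(998.8·9.81) = 1.834 m.

h_f ≈ 1.834 m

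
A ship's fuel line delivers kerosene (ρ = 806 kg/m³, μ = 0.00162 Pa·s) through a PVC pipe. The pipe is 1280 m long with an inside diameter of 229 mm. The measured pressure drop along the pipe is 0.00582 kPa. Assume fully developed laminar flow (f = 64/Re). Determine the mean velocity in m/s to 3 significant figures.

For laminar flow, f = 64/Re with Re = ρVD/μ, so Darcy-Weisbach reduces to ΔP = 32μLV/D². Solving for V: V = ΔP·D²/(32μL) = 5.82·(0.229)²/(32·0.00162·1280) = 0.0046 m/s.
Check: Re = ρVD/μ = 806·0.0046·0.229/0.00162 = 524.1 < 2300, so the laminar assumption holds.

V ≈ 0.00460 m/s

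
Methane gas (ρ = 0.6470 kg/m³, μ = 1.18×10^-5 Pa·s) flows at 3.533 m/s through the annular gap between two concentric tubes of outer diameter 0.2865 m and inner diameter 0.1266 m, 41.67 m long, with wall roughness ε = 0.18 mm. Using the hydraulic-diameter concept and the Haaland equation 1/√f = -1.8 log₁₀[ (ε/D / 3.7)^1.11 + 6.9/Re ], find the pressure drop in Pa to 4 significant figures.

ΔP ≈ 27.15 Pa

Hydraulic diameter D_h = 4A/P = D_o - D_i = 0.2865 - 0.1266 = 0.1599 m.
Re = ρVD_h/μ = 0.647·3.533·0.1599/1.18e-05 = 3.098e+04.
ε/D_h = 0.00018/0.1599 = 0.00113; Haaland gives 1/√f = -1.8 log₁₀[0.000125+0.000223] = 6.226, so f = 0.0258.
ΔP = f(L/D_h)(ρV²/2) = 0.0258·41.67/0.1599·4.038 = 27.15 Pa.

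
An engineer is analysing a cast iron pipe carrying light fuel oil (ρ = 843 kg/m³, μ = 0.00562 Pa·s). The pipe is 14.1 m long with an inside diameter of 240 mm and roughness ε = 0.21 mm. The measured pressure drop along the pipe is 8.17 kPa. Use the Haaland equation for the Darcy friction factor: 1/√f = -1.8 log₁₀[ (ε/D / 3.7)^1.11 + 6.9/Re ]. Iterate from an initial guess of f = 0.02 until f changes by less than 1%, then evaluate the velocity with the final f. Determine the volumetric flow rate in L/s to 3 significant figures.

Rearranging Darcy-Weisbach: V = √(2·ΔP·D/(f·L·ρ)). With ε/D = 0.00021/0.24 = 0.000875, iterate starting from f = 0.02:
  f = 0.02 → V = √(2·8170·0.24/(0.02·14.1·843)) = 4.062 m/s; Re = ρVD/μ = 1.462e+05; f → 0.02083
  f = 0.02083 → V = 3.979 m/s; Re = 1.433e+05; f → 0.02087
Converged (Δf/f < 1%). With the final f = 0.02087: V = √(2·8170·0.24/(0.02087·14.1·843)) = 3.976 m/s.
Q = V·A = 3.976·(π/4·0.24²) = 0.1799 m³/s = 180 L/s.

Q ≈ 180 L/s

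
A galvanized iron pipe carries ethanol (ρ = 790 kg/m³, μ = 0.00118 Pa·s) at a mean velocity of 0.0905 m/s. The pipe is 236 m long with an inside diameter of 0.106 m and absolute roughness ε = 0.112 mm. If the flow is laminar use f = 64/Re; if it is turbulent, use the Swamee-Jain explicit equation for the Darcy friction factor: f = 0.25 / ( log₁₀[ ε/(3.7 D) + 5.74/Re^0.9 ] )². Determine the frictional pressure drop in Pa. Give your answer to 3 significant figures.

ΔP ≈ 264 Pa

Reynolds number Re = ρVD/μ = 790 · 0.0905 · 0.106 / 0.00118 = 6422.
Re > 4000 → turbulent. Relative roughness ε/D = 0.000112/0.106 = 0.00106. Swamee-Jain: f = 0.25/(log₁₀[0.00106/3.7 + 5.74/6422^0.9])² = 0.25/(log₁₀[0.000286 + 0.00215])² = 0.25/(-2.614)² = 0.03659.
Darcy-Weisbach: ΔP = f(L/D)(ρV²/2) = 0.03659·(236/0.106)·(790·0.0905²/2) = 0.03659·2226·3.235 = 263.6 Pa.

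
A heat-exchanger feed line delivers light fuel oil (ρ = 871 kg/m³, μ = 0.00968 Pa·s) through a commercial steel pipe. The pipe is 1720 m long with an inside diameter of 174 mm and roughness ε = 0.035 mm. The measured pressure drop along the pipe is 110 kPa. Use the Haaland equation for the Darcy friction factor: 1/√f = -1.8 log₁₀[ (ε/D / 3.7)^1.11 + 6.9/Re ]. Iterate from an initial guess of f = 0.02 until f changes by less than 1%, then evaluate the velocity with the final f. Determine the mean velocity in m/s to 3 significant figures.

V ≈ 0.955 m/s

Rearranging Darcy-Weisbach: V = √(2·ΔP·D/(f·L·ρ)). With ε/D = 3.5e-05/0.174 = 0.000201, iterate starting from f = 0.02:
  f = 0.02 → V = √(2·1.1e+05·0.174/(0.02·1720·871)) = 1.13 m/s; Re = ρVD/μ = 1.77e+04; f → 0.02687
  f = 0.02687 → V = 0.9751 m/s; Re = 1.527e+04; f → 0.02788
  f = 0.02788 → V = 0.9574 m/s; Re = 1.499e+04; f → 0.028
Converged (Δf/f < 1%). With the final f = 0.028: V = √(2·1.1e+05·0.174/(0.028·1720·871)) = 0.9552 m/s.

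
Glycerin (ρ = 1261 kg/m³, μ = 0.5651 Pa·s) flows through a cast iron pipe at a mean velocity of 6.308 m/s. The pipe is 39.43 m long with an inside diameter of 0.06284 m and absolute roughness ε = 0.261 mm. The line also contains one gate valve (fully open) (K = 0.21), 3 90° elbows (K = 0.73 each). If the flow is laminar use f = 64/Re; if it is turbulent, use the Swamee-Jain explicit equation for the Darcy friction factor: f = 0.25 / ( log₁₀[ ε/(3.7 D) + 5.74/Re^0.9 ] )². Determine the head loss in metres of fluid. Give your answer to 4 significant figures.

Reynolds number Re = ρVD/μ = 1261 · 6.308 · 0.06284 / 0.565 = 884.5.
Re < 2300 → laminar flow, so f = 64/Re = 64/884.5 = 0.07235 (the turbulent correlation is not needed).
Total minor-loss coefficient ΣK = 1·0.21 + 3·0.73 = 2.4.
ΔP = [f·L/D + ΣK]·(ρV²/2) = [0.07235·39.43/0.06284 + 2.4]·(1261·6.308²/2) = [45.4 + 2.4]·2.509e+04 = 1.199e+06 Pa.
Head loss h_f = ΔP/(ρg) = 1.199e+06/(1261·9.81) = 96.94 m.

h_f ≈ 96.94 m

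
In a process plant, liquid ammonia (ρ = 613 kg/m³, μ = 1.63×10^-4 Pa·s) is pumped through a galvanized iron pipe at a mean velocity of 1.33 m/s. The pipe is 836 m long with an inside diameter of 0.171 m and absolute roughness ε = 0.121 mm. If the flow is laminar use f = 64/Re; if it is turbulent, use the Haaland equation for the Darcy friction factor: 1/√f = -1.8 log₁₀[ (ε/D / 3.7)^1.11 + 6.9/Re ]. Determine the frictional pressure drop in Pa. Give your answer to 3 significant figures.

ΔP ≈ 49100 Pa

Reynolds number Re = ρVD/μ = 613 · 1.33 · 0.171 / 0.000163 = 8.553e+05.
Re > 4000 → turbulent. Relative roughness ε/D = 0.000121/0.171 = 0.000708. Haaland: 1/√f = -1.8 log₁₀[(0.000708/3.7)^1.11 + 6.9/8.553e+05] = -1.8 log₁₀[7.46e-05 + 8.07e-06] = 7.349, so f = 0.01852.
Darcy-Weisbach: ΔP = f(L/D)(ρV²/2) = 0.01852·(836/0.171)·(613·1.33²/2) = 0.01852·4889·542.2 = 4.908e+04 Pa.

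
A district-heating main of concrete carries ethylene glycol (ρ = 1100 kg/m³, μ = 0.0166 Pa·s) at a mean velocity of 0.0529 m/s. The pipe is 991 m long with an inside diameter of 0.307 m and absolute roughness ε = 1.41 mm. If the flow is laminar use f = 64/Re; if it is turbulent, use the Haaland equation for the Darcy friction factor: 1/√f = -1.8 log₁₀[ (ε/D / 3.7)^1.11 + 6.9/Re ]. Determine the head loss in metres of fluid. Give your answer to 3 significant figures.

h_f ≈ 0.0274 m

Reynolds number Re = ρVD/μ = 1100 · 0.0529 · 0.307 / 0.0166 = 1076.
Re < 2300 → laminar flow, so f = 64/Re = 64/1076 = 0.05947 (the turbulent correlation is not needed).
Darcy-Weisbach: ΔP = f(L/D)(ρV²/2) = 0.05947·(991/0.307)·(1100·0.0529²/2) = 0.05947·3228·1.539 = 295.5 Pa.
Head loss h_f = ΔP/(ρg) = 295.5/(1100·9.81) = 0.0274 m.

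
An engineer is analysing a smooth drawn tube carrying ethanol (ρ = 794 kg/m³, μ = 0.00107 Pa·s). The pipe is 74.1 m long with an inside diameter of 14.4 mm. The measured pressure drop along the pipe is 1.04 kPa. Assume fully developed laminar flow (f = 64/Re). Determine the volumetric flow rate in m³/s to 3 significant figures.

Q ≈ 1.38×10^-5 m³/s

For laminar flow, f = 64/Re with Re = ρVD/μ, so Darcy-Weisbach reduces to ΔP = 32μLV/D². Solving for V: V = ΔP·D²/(32μL) = 1040·(0.0144)²/(32·0.00107·74.1) = 0.085 m/s.
Check: Re = ρVD/μ = 794·0.085·0.0144/0.00107 = 908.3 < 2300, so the laminar assumption holds.
Q = V·A = 0.085·(π/4·0.0144²) = 1.384e-05 m³/s = 1.38×10^-5 m³/s.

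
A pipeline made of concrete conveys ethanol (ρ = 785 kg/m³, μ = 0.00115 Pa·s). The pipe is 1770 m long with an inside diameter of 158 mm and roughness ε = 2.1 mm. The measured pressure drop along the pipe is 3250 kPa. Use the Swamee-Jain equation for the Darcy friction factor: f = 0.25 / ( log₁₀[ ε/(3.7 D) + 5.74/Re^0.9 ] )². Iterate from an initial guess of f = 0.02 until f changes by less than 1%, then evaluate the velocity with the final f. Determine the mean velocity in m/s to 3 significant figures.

Rearranging Darcy-Weisbach: V = √(2·ΔP·D/(f·L·ρ)). With ε/D = 0.0021/0.158 = 0.0133, iterate starting from f = 0.02:
  f = 0.02 → V = √(2·3.25e+06·0.158/(0.02·1770·785)) = 6.079 m/s; Re = ρVD/μ = 6.557e+05; f → 0.04197
  f = 0.04197 → V = 4.197 m/s; Re = 4.526e+05; f → 0.04202
Converged (Δf/f < 1%). With the final f = 0.04202: V = √(2·3.25e+06·0.158/(0.04202·1770·785)) = 4.194 m/s.

V ≈ 4.19 m/s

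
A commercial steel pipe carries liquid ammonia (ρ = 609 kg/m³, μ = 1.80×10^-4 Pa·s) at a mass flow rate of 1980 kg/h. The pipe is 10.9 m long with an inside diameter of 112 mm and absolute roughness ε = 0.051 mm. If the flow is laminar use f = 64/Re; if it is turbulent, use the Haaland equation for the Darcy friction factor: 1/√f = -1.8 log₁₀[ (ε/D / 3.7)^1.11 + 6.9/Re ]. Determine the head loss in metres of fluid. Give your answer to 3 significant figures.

h_f ≈ 9.86×10^-4 m

ṁ = 1980 kg/h = 1980/3600 = 0.55 kg/s.
A = πD²/4 = π(0.112)²/4 = 0.009852 m²; mean velocity V = ṁ/(ρA) = 0.55/(609 · 0.009852) = 0.09167 m/s.
Reynolds number Re = ρVD/μ = 609 · 0.09167 · 0.112 / 0.00018 = 3.474e+04.
Re > 4000 → turbulent. Relative roughness ε/D = 5.1e-05/0.112 = 0.000455. Haaland: 1/√f = -1.8 log₁₀[(0.000455/3.7)^1.11 + 6.9/3.474e+04] = -1.8 log₁₀[4.57e-05 + 0.000199] = 6.502, so f = 0.02366.
Darcy-Weisbach: ΔP = f(L/D)(ρV²/2) = 0.02366·(10.9/0.112)·(609·0.09167²/2) = 0.02366·97.32·2.559 = 5.891 Pa.
Head loss h_f = ΔP/(ρg) = 5.891/(609·9.81) = 9.86×10^-4 m.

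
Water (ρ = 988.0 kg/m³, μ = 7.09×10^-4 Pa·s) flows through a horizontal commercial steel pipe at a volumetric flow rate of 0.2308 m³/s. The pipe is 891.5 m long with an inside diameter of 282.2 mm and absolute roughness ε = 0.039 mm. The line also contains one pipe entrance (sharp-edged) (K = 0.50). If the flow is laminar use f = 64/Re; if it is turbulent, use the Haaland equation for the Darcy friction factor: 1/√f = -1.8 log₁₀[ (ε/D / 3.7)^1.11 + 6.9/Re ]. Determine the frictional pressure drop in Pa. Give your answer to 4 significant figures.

ΔP ≈ 291400 Pa

Cross-sectional area A = πD²/4 = π(0.2822)²/4 = 0.06255 m²; mean velocity V = Q/A = 0.2308/0.06255 = 3.69 m/s.
Reynolds number Re = ρVD/μ = 988 · 3.69 · 0.2822 / 0.000709 = 1.451e+06.
Re > 4000 → turbulent. Relative roughness ε/D = 3.9e-05/0.2822 = 0.000138. Haaland: 1/√f = -1.8 log₁₀[(0.000138/3.7)^1.11 + 6.9/1.451e+06] = -1.8 log₁₀[1.22e-05 + 4.75e-06] = 8.589, so f = 0.01356.
Total minor-loss coefficient ΣK = 1·0.5 = 0.5.
ΔP = [f·L/D + ΣK]·(ρV²/2) = [0.01356·891.5/0.2822 + 0.5]·(988·3.69²/2) = [42.83 + 0.5]·6727 = 2.914e+05 Pa.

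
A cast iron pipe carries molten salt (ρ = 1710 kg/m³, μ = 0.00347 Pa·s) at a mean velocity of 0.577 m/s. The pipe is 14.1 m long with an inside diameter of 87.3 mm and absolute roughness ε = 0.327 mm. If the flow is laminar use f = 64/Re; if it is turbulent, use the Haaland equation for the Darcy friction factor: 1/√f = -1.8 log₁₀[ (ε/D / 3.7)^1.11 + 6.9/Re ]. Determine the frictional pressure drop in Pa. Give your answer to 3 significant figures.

Reynolds number Re = ρVD/μ = 1710 · 0.577 · 0.0873 / 0.00347 = 2.482e+04.
Re > 4000 → turbulent. Relative roughness ε/D = 0.000327/0.0873 = 0.00375. Haaland: 1/√f = -1.8 log₁₀[(0.00375/3.7)^1.11 + 6.9/2.482e+04] = -1.8 log₁₀[0.000474 + 0.000278] = 5.623, so f = 0.03163.
Darcy-Weisbach: ΔP = f(L/D)(ρV²/2) = 0.03163·(14.1/0.0873)·(1710·0.577²/2) = 0.03163·161.5·284.7 = 1454 Pa.

ΔP ≈ 1450 Pa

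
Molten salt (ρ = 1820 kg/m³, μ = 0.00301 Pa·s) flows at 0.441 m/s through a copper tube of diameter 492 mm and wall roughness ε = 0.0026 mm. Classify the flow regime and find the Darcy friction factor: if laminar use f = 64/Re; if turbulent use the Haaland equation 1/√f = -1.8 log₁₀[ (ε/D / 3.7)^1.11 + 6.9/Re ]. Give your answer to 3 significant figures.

Re = ρVD/μ = 1820·0.441·0.492/0.00301 = 1.312e+05.
Re > 4000 → turbulent. ε/D = 2.6e-06/0.492 = 5.28e-06; Haaland: 1/√f = -1.8 log₁₀[3.25e-07 + 5.26e-05] = 7.697, so f = 0.01688.

f ≈ 0.0169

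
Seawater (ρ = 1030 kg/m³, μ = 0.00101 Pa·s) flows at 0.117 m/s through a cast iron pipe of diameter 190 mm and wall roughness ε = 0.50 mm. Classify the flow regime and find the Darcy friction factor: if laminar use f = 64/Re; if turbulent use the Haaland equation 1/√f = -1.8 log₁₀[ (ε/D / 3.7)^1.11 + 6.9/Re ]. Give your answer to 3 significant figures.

f ≈ 0.0301

Re = ρVD/μ = 1030·0.117·0.19/0.00101 = 2.267e+04.
Re > 4000 → turbulent. ε/D = 0.0005/0.19 = 0.00263; Haaland: 1/√f = -1.8 log₁₀[0.00032 + 0.000304] = 5.768, so f = 0.03006.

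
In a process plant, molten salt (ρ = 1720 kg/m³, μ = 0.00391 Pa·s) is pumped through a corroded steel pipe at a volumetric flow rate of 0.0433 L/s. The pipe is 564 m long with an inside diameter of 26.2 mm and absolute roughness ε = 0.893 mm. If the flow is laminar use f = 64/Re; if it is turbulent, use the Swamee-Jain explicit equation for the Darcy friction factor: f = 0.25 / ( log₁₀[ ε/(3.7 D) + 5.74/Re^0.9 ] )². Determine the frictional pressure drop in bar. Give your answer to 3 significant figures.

ΔP ≈ 0.0826 bar

Q = 0.0433 L/s = 0.0433/1000 = 4.33e-05 m³/s.
Cross-sectional area A = πD²/4 = π(0.0262)²/4 = 0.0005391 m²; mean velocity V = Q/A = 4.33e-05/0.0005391 = 0.08031 m/s.
Reynolds number Re = ρVD/μ = 1720 · 0.08031 · 0.0262 / 0.00391 = 925.7.
Re < 2300 → laminar flow, so f = 64/Re = 64/925.7 = 0.06914 (the turbulent correlation is not needed).
Darcy-Weisbach: ΔP = f(L/D)(ρV²/2) = 0.06914·(564/0.0262)·(1720·0.08031²/2) = 0.06914·2.153e+04·5.547 = 8257 Pa.
ΔP = 8257 Pa = 0.0826 bar.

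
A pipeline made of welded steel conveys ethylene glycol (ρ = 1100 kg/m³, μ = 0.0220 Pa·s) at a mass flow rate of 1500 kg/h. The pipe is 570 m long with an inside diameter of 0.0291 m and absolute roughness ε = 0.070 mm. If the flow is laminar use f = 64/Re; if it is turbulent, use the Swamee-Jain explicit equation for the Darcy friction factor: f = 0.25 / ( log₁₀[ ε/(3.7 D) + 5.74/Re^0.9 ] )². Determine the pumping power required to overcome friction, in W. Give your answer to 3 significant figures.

ṁ = 1500 kg/h = 1500/3600 = 0.4167 kg/s.
A = πD²/4 = π(0.0291)²/4 = 0.0006651 m²; mean velocity V = ṁ/(ρA) = 0.4167/(1100 · 0.0006651) = 0.5695 m/s.
Reynolds number Re = ρVD/μ = 1100 · 0.5695 · 0.0291 / 0.022 = 828.7.
Re < 2300 → laminar flow, so f = 64/Re = 64/828.7 = 0.07723 (the turbulent correlation is not needed).
Darcy-Weisbach: ΔP = f(L/D)(ρV²/2) = 0.07723·(570/0.0291)·(1100·0.5695²/2) = 0.07723·1.959e+04·178.4 = 2.699e+05 Pa.
Q = ṁ/ρ = 0.4167/1100 = 0.0003788 m³/s.
Pumping power P = QΔP = 0.0003788·2.699e+05 = 102.2 W = 102 W.

P ≈ 102 W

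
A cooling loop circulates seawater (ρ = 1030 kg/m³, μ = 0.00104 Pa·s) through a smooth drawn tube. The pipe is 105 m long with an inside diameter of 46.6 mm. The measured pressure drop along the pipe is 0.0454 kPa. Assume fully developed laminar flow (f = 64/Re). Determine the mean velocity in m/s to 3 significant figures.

For laminar flow, f = 64/Re with Re = ρVD/μ, so Darcy-Weisbach reduces to ΔP = 32μLV/D². Solving for V: V = ΔP·D²/(32μL) = 45.4·(0.0466)²/(32·0.00104·105) = 0.02821 m/s.
Check: Re = ρVD/μ = 1030·0.02821·0.0466/0.00104 = 1302 < 2300, so the laminar assumption holds.

V ≈ 0.0282 m/s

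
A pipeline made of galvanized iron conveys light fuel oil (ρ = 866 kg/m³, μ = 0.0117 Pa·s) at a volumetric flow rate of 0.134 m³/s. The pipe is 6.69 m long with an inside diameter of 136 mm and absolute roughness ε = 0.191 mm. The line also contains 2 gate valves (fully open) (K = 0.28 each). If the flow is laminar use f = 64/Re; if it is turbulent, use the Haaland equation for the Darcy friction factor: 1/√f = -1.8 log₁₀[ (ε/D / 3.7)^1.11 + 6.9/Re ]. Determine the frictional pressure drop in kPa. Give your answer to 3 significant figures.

ΔP ≈ 63.1 kPa

Cross-sectional area A = πD²/4 = π(0.136)²/4 = 0.01453 m²; mean velocity V = Q/A = 0.134/0.01453 = 9.224 m/s.
Reynolds number Re = ρVD/μ = 866 · 9.224 · 0.136 / 0.0117 = 9.286e+04.
Re > 4000 → turbulent. Relative roughness ε/D = 0.000191/0.136 = 0.0014. Haaland: 1/√f = -1.8 log₁₀[(0.0014/3.7)^1.11 + 6.9/9.286e+04] = -1.8 log₁₀[0.00016 + 7.43e-05] = 6.536, so f = 0.02341.
Total minor-loss coefficient ΣK = 2·0.28 = 0.56.
ΔP = [f·L/D + ΣK]·(ρV²/2) = [0.02341·6.69/0.136 + 0.56]·(866·9.224²/2) = [1.152 + 0.56]·3.684e+04 = 6.306e+04 Pa.
ΔP = 6.306e+04 Pa = 63.1 kPa.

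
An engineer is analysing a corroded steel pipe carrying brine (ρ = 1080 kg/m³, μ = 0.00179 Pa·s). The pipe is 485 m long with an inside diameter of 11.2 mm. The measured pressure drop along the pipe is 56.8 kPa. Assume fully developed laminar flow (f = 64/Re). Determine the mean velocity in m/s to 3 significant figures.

V ≈ 0.256 m/s

For laminar flow, f = 64/Re with Re = ρVD/μ, so Darcy-Weisbach reduces to ΔP = 32μLV/D². Solving for V: V = ΔP·D²/(32μL) = 5.68e+04·(0.0112)²/(32·0.00179·485) = 0.2565 m/s.
Check: Re = ρVD/μ = 1080·0.2565·0.0112/0.00179 = 1733 < 2300, so the laminar assumption holds.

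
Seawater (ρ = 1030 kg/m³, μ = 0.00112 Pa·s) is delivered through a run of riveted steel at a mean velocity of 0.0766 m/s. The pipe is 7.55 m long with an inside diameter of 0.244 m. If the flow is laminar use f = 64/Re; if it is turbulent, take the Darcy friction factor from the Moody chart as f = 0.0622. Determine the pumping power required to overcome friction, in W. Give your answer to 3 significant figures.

P ≈ 0.0208 W

Reynolds number Re = ρVD/μ = 1030 · 0.0766 · 0.244 / 0.00112 = 1.719e+04.
Re > 4000 → turbulent; use the Moody-chart value f = 0.0622.
Darcy-Weisbach: ΔP = f(L/D)(ρV²/2) = 0.0622·(7.55/0.244)·(1030·0.0766²/2) = 0.0622·30.94·3.022 = 5.816 Pa.
Q = V·A = 0.0766·0.04676 = 0.003582 m³/s.
Pumping power P = QΔP = 0.003582·5.816 = 0.02083 W = 0.0208 W.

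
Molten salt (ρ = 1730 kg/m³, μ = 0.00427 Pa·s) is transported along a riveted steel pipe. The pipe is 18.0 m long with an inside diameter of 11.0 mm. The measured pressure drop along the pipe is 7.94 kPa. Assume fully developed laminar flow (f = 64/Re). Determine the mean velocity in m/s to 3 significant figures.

V ≈ 0.391 m/s

For laminar flow, f = 64/Re with Re = ρVD/μ, so Darcy-Weisbach reduces to ΔP = 32μLV/D². Solving for V: V = ΔP·D²/(32μL) = 7940·(0.011)²/(32·0.00427·18) = 0.3906 m/s.
Check: Re = ρVD/μ = 1730·0.3906·0.011/0.00427 = 1741 < 2300, so the laminar assumption holds.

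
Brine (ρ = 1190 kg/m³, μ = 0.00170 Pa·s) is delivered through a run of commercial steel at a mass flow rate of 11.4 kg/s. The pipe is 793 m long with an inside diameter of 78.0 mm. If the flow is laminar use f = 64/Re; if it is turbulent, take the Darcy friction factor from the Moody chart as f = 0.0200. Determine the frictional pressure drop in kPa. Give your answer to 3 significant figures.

A = πD²/4 = π(0.078)²/4 = 0.004778 m²; mean velocity V = ṁ/(ρA) = 11.4/(1190 · 0.004778) = 2.005 m/s.
Reynolds number Re = ρVD/μ = 1190 · 2.005 · 0.078 / 0.0017 = 1.095e+05.
Re > 4000 → turbulent; use the Moody-chart value f = 0.0200.
Darcy-Weisbach: ΔP = f(L/D)(ρV²/2) = 0.02·(793/0.078)·(1190·2.005²/2) = 0.02·1.017e+04·2392 = 4.863e+05 Pa.
ΔP = 4.863e+05 Pa = 486 kPa.

ΔP ≈ 486 kPa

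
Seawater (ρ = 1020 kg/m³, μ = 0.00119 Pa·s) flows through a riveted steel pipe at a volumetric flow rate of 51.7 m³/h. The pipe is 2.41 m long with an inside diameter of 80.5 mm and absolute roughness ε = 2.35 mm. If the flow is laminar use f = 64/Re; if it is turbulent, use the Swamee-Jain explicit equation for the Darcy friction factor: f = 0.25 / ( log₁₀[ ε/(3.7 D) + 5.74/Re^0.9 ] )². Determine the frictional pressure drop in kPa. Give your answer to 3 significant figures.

ΔP ≈ 6.91 kPa

Q = 51.7 m³/h = 51.7/3600 = 0.01436 m³/s.
Cross-sectional area A = πD²/4 = π(0.0805)²/4 = 0.00509 m²; mean velocity V = Q/A = 0.01436/0.00509 = 2.822 m/s.
Reynolds number Re = ρVD/μ = 1020 · 2.822 · 0.0805 / 0.00119 = 1.947e+05.
Re > 4000 → turbulent. Relative roughness ε/D = 0.00235/0.0805 = 0.0292. Swamee-Jain: f = 0.25/(log₁₀[0.0292/3.7 + 5.74/1.947e+05^0.9])² = 0.25/(log₁₀[0.00789 + 9.97e-05])² = 0.25/(-2.097)² = 0.05683.
Darcy-Weisbach: ΔP = f(L/D)(ρV²/2) = 0.05683·(2.41/0.0805)·(1020·2.822²/2) = 0.05683·29.94·4061 = 6908 Pa.
ΔP = 6908 Pa = 6.91 kPa.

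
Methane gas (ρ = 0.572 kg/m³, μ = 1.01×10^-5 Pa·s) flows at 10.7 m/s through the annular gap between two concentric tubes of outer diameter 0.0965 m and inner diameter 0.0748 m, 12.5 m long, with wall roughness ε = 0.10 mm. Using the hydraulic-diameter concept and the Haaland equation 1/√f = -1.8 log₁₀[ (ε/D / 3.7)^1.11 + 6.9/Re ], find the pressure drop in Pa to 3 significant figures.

ΔP ≈ 669 Pa

Hydraulic diameter D_h = 4A/P = D_o - D_i = 0.0965 - 0.0748 = 0.0217 m.
Re = ρVD_h/μ = 0.572·10.7·0.0217/1.01e-05 = 1.315e+04.
ε/D_h = 0.0001/0.0217 = 0.00461; Haaland gives 1/√f = -1.8 log₁₀[0.000597+0.000525] = 5.31, so f = 0.03546.
ΔP = f(L/D_h)(ρV²/2) = 0.03546·12.5/0.0217·32.74 = 668.9 Pa.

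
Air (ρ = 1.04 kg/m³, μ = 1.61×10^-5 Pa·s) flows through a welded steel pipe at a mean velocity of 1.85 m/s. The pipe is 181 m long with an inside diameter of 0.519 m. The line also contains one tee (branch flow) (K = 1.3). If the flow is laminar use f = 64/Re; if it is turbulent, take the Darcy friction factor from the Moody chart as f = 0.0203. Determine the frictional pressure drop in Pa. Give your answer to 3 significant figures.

ΔP ≈ 14.9 Pa

Reynolds number Re = ρVD/μ = 1.04 · 1.85 · 0.519 / 1.61e-05 = 6.202e+04.
Re > 4000 → turbulent; use the Moody-chart value f = 0.0203.
Total minor-loss coefficient ΣK = 1·1.3 = 1.3.
ΔP = [f·L/D + ΣK]·(ρV²/2) = [0.0203·181/0.519 + 1.3]·(1.04·1.85²/2) = [7.08 + 1.3]·1.78 = 14.91 Pa.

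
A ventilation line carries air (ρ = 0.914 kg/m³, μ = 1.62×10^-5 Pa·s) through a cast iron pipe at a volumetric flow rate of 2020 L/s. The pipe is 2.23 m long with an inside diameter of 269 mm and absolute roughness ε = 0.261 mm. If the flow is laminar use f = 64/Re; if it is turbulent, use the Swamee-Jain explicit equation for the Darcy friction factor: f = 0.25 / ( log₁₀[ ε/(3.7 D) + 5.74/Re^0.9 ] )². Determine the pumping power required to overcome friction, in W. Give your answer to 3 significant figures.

Q = 2020 L/s = 2020/1000 = 2.02 m³/s.
Cross-sectional area A = πD²/4 = π(0.269)²/4 = 0.05683 m²; mean velocity V = Q/A = 2.02/0.05683 = 35.54 m/s.
Reynolds number Re = ρVD/μ = 0.914 · 35.54 · 0.269 / 1.62e-05 = 5.394e+05.
Re > 4000 → turbulent. Relative roughness ε/D = 0.000261/0.269 = 0.00097. Swamee-Jain: f = 0.25/(log₁₀[0.00097/3.7 + 5.74/5.394e+05^0.9])² = 0.25/(log₁₀[0.000262 + 3.98e-05])² = 0.25/(-3.52)² = 0.02018.
Darcy-Weisbach: ΔP = f(L/D)(ρV²/2) = 0.02018·(2.23/0.269)·(0.914·35.54²/2) = 0.02018·8.29·577.3 = 96.57 Pa.
Pumping power P = QΔP = 2.02·96.57 = 195.1 W = 195 W.

P ≈ 195 W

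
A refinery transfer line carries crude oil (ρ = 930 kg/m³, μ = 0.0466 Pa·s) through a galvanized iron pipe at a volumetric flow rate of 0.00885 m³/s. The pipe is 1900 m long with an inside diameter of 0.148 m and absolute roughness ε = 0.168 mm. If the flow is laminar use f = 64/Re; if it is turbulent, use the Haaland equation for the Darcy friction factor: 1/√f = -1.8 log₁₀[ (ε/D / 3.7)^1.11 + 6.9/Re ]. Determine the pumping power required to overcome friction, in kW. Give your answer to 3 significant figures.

P ≈ 0.589 kW

Cross-sectional area A = πD²/4 = π(0.148)²/4 = 0.0172 m²; mean velocity V = Q/A = 0.00885/0.0172 = 0.5144 m/s.
Reynolds number Re = ρVD/μ = 930 · 0.5144 · 0.148 / 0.0466 = 1519.
Re < 2300 → laminar flow, so f = 64/Re = 64/1519 = 0.04212 (the turbulent correlation is not needed).
Darcy-Weisbach: ΔP = f(L/D)(ρV²/2) = 0.04212·(1900/0.148)·(930·0.5144²/2) = 0.04212·1.284e+04·123.1 = 6.654e+04 Pa.
Pumping power P = QΔP = 0.00885·6.654e+04 = 588.9 W = 0.589 kW.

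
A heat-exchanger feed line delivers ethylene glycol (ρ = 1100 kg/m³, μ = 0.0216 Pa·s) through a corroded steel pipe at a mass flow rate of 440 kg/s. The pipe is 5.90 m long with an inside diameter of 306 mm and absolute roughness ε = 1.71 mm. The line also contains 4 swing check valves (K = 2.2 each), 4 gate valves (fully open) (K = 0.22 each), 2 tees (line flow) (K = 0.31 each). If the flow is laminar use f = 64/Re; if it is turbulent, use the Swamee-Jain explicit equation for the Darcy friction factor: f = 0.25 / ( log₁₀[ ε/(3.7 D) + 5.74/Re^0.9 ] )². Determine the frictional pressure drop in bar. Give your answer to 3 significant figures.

A = πD²/4 = π(0.306)²/4 = 0.07354 m²; mean velocity V = ṁ/(ρA) = 440/(1100 · 0.07354) = 5.439 m/s.
Reynolds number Re = ρVD/μ = 1100 · 5.439 · 0.306 / 0.0216 = 8.476e+04.
Re > 4000 → turbulent. Relative roughness ε/D = 0.00171/0.306 = 0.00559. Swamee-Jain: f = 0.25/(log₁₀[0.00559/3.7 + 5.74/8.476e+04^0.9])² = 0.25/(log₁₀[0.00151 + 0.000211])² = 0.25/(-2.764)² = 0.03272.
Total minor-loss coefficient ΣK = 4·2.2 + 4·0.22 + 2·0.31 = 10.3.
ΔP = [f·L/D + ΣK]·(ρV²/2) = [0.03272·5.9/0.306 + 10.3]·(1100·5.439²/2) = [0.6308 + 10.3]·1.627e+04 = 1.779e+05 Pa.
ΔP = 1.779e+05 Pa = 1.78 bar.

ΔP ≈ 1.78 bar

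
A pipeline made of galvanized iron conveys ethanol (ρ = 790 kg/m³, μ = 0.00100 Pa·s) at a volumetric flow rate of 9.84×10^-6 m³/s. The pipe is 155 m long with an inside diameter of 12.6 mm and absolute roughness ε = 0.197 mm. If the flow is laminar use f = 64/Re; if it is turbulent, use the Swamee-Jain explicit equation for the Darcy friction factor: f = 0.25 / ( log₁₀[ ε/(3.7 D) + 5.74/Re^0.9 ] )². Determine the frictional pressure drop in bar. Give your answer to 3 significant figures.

ΔP ≈ 0.0247 bar

Cross-sectional area A = πD²/4 = π(0.0126)²/4 = 0.0001247 m²; mean velocity V = Q/A = 9.84e-06/0.0001247 = 0.07892 m/s.
Reynolds number Re = ρVD/μ = 790 · 0.07892 · 0.0126 / 0.001 = 785.5.
Re < 2300 → laminar flow, so f = 64/Re = 64/785.5 = 0.08147 (the turbulent correlation is not needed).
Darcy-Weisbach: ΔP = f(L/D)(ρV²/2) = 0.08147·(155/0.0126)·(790·0.07892²/2) = 0.08147·1.23e+04·2.46 = 2465 Pa.
ΔP = 2465 Pa = 0.0247 bar.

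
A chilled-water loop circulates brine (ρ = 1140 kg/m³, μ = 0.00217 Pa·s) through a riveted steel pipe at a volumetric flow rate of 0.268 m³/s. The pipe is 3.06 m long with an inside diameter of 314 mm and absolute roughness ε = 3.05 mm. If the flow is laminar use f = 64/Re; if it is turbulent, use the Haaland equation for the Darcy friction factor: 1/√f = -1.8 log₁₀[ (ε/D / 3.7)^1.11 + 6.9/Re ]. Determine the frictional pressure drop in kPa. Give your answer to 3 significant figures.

ΔP ≈ 2.51 kPa

Cross-sectional area A = πD²/4 = π(0.314)²/4 = 0.07744 m²; mean velocity V = Q/A = 0.268/0.07744 = 3.461 m/s.
Reynolds number Re = ρVD/μ = 1140 · 3.461 · 0.314 / 0.00217 = 5.709e+05.
Re > 4000 → turbulent. Relative roughness ε/D = 0.00305/0.314 = 0.00971. Haaland: 1/√f = -1.8 log₁₀[(0.00971/3.7)^1.11 + 6.9/5.709e+05] = -1.8 log₁₀[0.00137 + 1.21e-05] = 5.15, so f = 0.03771.
Darcy-Weisbach: ΔP = f(L/D)(ρV²/2) = 0.03771·(3.06/0.314)·(1140·3.461²/2) = 0.03771·9.745·6827 = 2509 Pa.
ΔP = 2509 Pa = 2.51 kPa.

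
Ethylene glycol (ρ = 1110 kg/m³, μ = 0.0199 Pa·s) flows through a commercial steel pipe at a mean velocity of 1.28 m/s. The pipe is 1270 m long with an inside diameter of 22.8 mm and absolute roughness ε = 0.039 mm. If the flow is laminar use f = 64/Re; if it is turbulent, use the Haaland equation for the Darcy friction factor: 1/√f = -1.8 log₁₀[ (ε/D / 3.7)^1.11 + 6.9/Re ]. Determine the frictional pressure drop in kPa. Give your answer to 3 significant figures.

ΔP ≈ 1990 kPa

Reynolds number Re = ρVD/μ = 1110 · 1.28 · 0.0228 / 0.0199 = 1628.
Re < 2300 → laminar flow, so f = 64/Re = 64/1628 = 0.03932 (the turbulent correlation is not needed).
Darcy-Weisbach: ΔP = f(L/D)(ρV²/2) = 0.03932·(1270/0.0228)·(1110·1.28²/2) = 0.03932·5.57e+04·909.3 = 1.991e+06 Pa.
ΔP = 1.991e+06 Pa = 1990 kPa.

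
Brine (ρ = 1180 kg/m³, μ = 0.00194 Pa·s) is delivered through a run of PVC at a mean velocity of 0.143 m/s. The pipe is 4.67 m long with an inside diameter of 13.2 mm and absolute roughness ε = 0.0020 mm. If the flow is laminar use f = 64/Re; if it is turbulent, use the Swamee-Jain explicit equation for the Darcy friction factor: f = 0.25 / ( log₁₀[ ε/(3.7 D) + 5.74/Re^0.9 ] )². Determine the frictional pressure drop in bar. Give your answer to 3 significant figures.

ΔP ≈ 0.00238 bar

Reynolds number Re = ρVD/μ = 1180 · 0.143 · 0.0132 / 0.00194 = 1148.
Re < 2300 → laminar flow, so f = 64/Re = 64/1148 = 0.05574 (the turbulent correlation is not needed).
Darcy-Weisbach: ΔP = f(L/D)(ρV²/2) = 0.05574·(4.67/0.0132)·(1180·0.143²/2) = 0.05574·353.8·12.06 = 237.9 Pa.
ΔP = 237.9 Pa = 0.00238 bar.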